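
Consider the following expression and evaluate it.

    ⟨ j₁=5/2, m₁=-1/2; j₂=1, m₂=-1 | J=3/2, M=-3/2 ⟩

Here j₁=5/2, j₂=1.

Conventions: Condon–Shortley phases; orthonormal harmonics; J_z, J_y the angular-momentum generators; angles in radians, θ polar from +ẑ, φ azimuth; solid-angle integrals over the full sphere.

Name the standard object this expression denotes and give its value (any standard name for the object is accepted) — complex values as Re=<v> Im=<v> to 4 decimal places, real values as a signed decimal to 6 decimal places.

Clebsch–Gordan coefficient, +√(1/15) ≈ +0.258199

This is a Clebsch–Gordan (vector-coupling) coefficient.
triangle: 2!·3!·0!/6! = 12/720
(j±m)!: 2!·3!·0!·2!·0!·3! = 144
prefactor² = (2J+1)·Δ·N² = 48/5
  k=0: +1/(0!·2!·3!·0!·0!·0!) = 1/12
Σ = 1/12  ⇒  CG² = 48/5·(1/12)² = 1/15
CG = +√(1/15) = +0.258199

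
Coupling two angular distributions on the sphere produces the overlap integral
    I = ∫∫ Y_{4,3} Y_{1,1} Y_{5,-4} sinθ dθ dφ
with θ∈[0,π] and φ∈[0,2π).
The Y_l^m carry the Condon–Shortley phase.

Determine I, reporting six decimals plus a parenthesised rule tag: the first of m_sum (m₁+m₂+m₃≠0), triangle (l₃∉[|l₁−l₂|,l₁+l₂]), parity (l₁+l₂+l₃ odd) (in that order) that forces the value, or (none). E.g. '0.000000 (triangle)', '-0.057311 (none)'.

0.294638 (none)

m-sum 0 ✓  L=10 even ✓  3≤5≤5 ✓
Π(2lᵢ+1) = 9×3×11 = 297
triangle coeff Δ(4,1,5) = 1/495
Σ_t [0,0]: t=0:+1/576 = 1/576
(3j)²=5/99 [(4 1 5; 0 0 0)], sign=-1
Σ_t [0,0]: t=0:+1/10080 = 1/10080
(3j)²=4/55 [(4 1 5; 3 1 -4)], sign=-1
⇒ 4πI² = 12/11
I = (+1)√(12/11/(4π)) = 0.29463840
No selection rule forces the value: the integral is nonzero (none).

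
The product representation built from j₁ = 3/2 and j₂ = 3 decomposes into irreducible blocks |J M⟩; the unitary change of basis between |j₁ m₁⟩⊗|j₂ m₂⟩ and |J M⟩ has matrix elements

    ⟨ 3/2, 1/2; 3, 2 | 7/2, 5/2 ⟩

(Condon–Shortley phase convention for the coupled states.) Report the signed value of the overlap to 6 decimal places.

-0.377964

j₁+j₂−J=1  J+j₁−j₂=2  J−j₁+j₂=5  j₁+j₂+J+1=9
(j₁±m₁, j₂±m₂, J±M) = (2,1,5,1,6,1)
P² = 6400/7
sum k=0..1:
  [0] +1/120 = 1/120
  [1] −1/48 = -1/48
S = -1/80
C² = P²·S² = 1/7 ; C = -0.377964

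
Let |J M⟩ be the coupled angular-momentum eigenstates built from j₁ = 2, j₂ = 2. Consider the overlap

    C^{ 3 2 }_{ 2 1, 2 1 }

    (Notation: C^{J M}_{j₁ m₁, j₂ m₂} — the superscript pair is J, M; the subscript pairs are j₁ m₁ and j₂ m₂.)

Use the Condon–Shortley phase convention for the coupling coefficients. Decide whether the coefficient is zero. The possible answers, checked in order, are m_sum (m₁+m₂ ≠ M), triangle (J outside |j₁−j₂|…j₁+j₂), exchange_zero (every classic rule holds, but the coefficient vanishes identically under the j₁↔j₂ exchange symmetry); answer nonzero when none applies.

exchange_zero

m-sum: m₁+m₂ = 1+1 = 2, M = 2  ✓
triangle: |j₁−j₂| = 0 ≤ J = 3 ≤ j₁+j₂ = 4  ✓
exchange: j₁=j₂ and m₁=m₂, and (−1)^(j₁+j₂−J) = (−1)^1 = −1 forces ⟨j₁m₁;j₂m₂|JM⟩ = −⟨j₂m₂;j₁m₁|JM⟩ = −⟨j₁m₁;j₂m₂|JM⟩ ⇒ the coefficient vanishes identically
Racah sum check: Σ_k collapses to 0 ⇒ CG = 0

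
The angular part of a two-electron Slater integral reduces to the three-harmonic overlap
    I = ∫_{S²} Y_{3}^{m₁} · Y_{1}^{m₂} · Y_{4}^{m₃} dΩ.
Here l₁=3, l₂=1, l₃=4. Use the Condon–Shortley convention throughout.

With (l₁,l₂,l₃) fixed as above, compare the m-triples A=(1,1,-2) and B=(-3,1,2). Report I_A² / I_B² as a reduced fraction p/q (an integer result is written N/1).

Shared (l₁,l₂,l₃)=(3,1,4): N and (l;000)² cancel in I_A²/I_B².
A: Δ = 0!·6!·2!/9! = 1/252; Racah Σ t=0..0: t=0:+1/96 = 1/96; ⇒ 3j(3 1 4; 1 1 -2)² = 5/84, sgn +1
B: Δ = 0!·6!·2!/9! = 1/252; Racah Σ t=0..0: t=0:+1/1440 = 1/1440; ⇒ 3j(3 1 4; -3 1 2)² = 1/252, sgn +1
I_A²/I_B² = (5/84)/(1/252) = 15/1

15/1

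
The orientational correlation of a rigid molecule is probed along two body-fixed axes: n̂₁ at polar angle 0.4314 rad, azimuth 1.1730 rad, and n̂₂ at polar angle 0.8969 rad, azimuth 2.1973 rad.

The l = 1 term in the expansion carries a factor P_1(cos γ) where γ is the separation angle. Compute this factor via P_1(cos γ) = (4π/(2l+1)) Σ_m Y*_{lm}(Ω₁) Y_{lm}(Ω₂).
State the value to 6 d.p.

0.736665

Expand P_1 via completeness: Σ_{m} conj(Y_{1,m}) at Ω₁ times Y_{1,m} at Ω₂ —
  [-1]  conj(Y_{1,-1})(Ω₁) = 0.05596 + 0.13319j ; Y_{1,-1}(Ω₂) = -0.15829 - 0.21870j ; Δ = 0.02027 - 0.03332j
  [+0]  conj(Y_{1,0})(Ω₁) = 0.44384 + 0.00000j ; Y_{1,0}(Ω₂) = 0.30491 + 0.00000j ; Δ = 0.13533 + 0.00000j
  [+1]  conj(Y_{1,1})(Ω₁) = -0.05596 + 0.13319j ; Y_{1,1}(Ω₂) = 0.15829 - 0.21870j ; Δ = 0.02027 + 0.03332j
Σ over m = 0.17587 + 0.00000j; ×(4π/3) → 0.73667 + 0.00000j. Real part: 0.736665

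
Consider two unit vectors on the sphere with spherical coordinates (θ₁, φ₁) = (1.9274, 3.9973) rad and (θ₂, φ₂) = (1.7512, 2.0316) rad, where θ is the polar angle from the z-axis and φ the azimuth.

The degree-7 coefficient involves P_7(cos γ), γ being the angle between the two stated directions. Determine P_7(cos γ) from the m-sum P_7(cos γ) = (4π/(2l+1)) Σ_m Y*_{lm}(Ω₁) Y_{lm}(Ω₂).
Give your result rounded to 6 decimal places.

Addition theorem: P_7(cos γ) = (4π/15) Σ_m Y*_{lm}(Ω₁) Y_{lm}(Ω₂), m = −7…7:
  term(m=-7) = (0.052123, 0.131541)   from Y*(Ω₁)=(-0.303753, 0.091715), Y(Ω₂)=(-0.037429, -0.444353)
  term(m=-6) = (0.096420, -0.093902)   from Y*(Ω₁)=(-0.181091, 0.403501), Y(Ω₂)=(-0.282968, -0.111963)
  term(m=-5) = (0.028008, 0.011965)   from Y*(Ω₁)=(0.065121, 0.140562), Y(Ω₂)=(0.146079, -0.131579)
  term(m=-4) = (-0.000785, 0.089040)   from Y*(Ω₁)=(-0.268690, -0.077623), Y(Ω₂)=(-0.085663, -0.306638)
  term(m=-3) = (-0.026542, 0.010789)   from Y*(Ω₁)=(-0.223118, 0.144423), Y(Ω₂)=(0.105893, 0.020188)
  term(m=-2) = (-0.039593, -0.039944)   from Y*(Ω₁)=(0.024996, -0.176586), Y(Ω₂)=(0.190641, -0.251199)
  term(m=-1) = (0.008133, -0.019514)   from Y*(Ω₁)=(-0.191403, -0.220405), Y(Ω₂)=(0.032204, 0.064869)
  term(m=+0) = (0.045748, 0.000000)   from Y*(Ω₁)=(0.146069, -0.000000), Y(Ω₂)=(0.313197, 0.000000)
  term(m=+1) = (0.008133, 0.019514)   from Y*(Ω₁)=(0.191403, -0.220405), Y(Ω₂)=(-0.032204, 0.064869)
  term(m=+2) = (-0.039593, 0.039944)   from Y*(Ω₁)=(0.024996, 0.176586), Y(Ω₂)=(0.190641, 0.251199)
  term(m=+3) = (-0.026542, -0.010789)   from Y*(Ω₁)=(0.223118, 0.144423), Y(Ω₂)=(-0.105893, 0.020188)
  term(m=+4) = (-0.000785, -0.089040)   from Y*(Ω₁)=(-0.268690, 0.077623), Y(Ω₂)=(-0.085663, 0.306638)
  term(m=+5) = (0.028008, -0.011965)   from Y*(Ω₁)=(-0.065121, 0.140562), Y(Ω₂)=(-0.146079, -0.131579)
  term(m=+6) = (0.096420, 0.093902)   from Y*(Ω₁)=(-0.181091, -0.403501), Y(Ω₂)=(-0.282968, 0.111963)
  term(m=+7) = (0.052123, -0.131541)   from Y*(Ω₁)=(0.303753, 0.091715), Y(Ω₂)=(0.037429, -0.444353)
Total Σ_m = (0.281276, 0.000000). Multiply by 0.837758: (0.235641, 0.000000). P_7(cos γ) = 0.235641

0.235641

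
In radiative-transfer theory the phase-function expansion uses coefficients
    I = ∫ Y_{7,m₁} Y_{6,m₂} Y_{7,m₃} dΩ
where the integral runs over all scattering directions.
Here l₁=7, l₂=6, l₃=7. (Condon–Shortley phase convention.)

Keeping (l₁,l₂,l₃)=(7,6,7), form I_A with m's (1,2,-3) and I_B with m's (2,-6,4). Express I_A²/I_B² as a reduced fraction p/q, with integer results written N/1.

Shared (l₁,l₂,l₃)=(7,6,7): N and (l;000)² cancel in I_A²/I_B².
A: Δ = 6!·8!·6!/21! = 1/2444321880; Racah Σ t=2..6: t=2:+1/19906560 t=3:−1/3110400 t=4:+1/3317760 t=5:−1/21772800 t=6:+1/1393459200 = -1/66355200; ⇒ 3j(7 6 7; 1 2 -3)² = 21/92378, sgn -1
B: Δ = 6!·8!·6!/21! = 1/2444321880; Racah Σ t=0..0: t=0:+1/373248000 = 1/373248000; ⇒ 3j(7 6 7; 2 -6 4)² = 308/20995, sgn -1
I_A²/I_B² = (21/92378)/(308/20995) = 15/968

15/968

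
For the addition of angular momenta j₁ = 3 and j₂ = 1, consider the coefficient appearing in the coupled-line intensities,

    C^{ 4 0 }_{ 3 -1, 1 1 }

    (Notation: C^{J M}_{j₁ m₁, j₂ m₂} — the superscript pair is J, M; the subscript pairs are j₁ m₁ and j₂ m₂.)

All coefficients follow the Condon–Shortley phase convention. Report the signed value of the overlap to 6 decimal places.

+√(3/14) = +0.462910

triangle: 0!·6!·2!/9! = 1440/362880
(j±m)!: 2!·4!·2!·0!·4!·4! = 55296
prefactor² = (2J+1)·Δ·N² = 13824/7
  k=0: +1/(0!·0!·4!·2!·2!·0!) = 1/96
Σ = 1/96  ⇒  CG² = 13824/7·(1/96)² = 3/14
CG = +√(3/14) = +0.462910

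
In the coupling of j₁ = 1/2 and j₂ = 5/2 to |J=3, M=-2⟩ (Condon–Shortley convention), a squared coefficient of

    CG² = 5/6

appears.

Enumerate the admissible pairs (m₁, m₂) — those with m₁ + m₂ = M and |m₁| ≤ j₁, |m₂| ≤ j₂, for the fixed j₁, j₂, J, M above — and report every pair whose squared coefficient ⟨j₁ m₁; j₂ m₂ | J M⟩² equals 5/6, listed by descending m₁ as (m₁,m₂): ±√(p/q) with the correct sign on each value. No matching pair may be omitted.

Admissible pairs with m₁+m₂ = M = -2: (-1/2,-3/2), (1/2,-5/2)
  (m₁,m₂)=(1/2,-5/2): CG² = 1/6, CG = +√(1/6)
  (m₁,m₂)=(-1/2,-3/2): CG² = 5/6, CG = +√(5/6)   ← matches the target
Pairs with CG² = 5/6: (-1/2,-3/2): +√(5/6)

(-1/2,-3/2): +√(5/6)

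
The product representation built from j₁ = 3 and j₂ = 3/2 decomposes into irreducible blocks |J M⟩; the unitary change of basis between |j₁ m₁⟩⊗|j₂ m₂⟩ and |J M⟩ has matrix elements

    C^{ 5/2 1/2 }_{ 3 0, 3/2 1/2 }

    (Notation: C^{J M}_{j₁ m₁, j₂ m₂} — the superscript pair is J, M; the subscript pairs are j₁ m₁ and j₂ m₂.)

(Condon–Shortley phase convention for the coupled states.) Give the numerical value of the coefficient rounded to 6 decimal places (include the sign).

j₁+j₂−J=2  J+j₁−j₂=4  J−j₁+j₂=1  j₁+j₂+J+1=8
(j₁±m₁, j₂±m₂, J±M) = (3,3,2,1,3,2)
P² = 216/35
sum k=1..2:
  [1] −1/4 = -1/4
  [2] +1/12 = 1/12
S = -1/6
C² = P²·S² = 6/35 ; C = -0.414039

-0.414039  (= −√(6/35))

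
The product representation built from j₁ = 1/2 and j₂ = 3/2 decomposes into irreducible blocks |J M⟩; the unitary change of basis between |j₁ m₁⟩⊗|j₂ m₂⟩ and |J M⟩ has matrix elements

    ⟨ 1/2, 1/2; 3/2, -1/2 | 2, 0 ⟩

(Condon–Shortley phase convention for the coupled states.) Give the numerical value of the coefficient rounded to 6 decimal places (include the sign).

+0.707107

triangle: 0!×1!×3!/5! = 6/120
(j±m)!: 1!×0!×1!×2!×2!×2! = 8
prefactor² = (2J+1)×Δ×N² = 2
  k=0: +1/(0!×0!×0!×1!×1!×2!) = 1/2
Σ = 1/2  ⇒  CG² = 2×(1/2)² = 1/2
CG = +√(1/2) = +0.707107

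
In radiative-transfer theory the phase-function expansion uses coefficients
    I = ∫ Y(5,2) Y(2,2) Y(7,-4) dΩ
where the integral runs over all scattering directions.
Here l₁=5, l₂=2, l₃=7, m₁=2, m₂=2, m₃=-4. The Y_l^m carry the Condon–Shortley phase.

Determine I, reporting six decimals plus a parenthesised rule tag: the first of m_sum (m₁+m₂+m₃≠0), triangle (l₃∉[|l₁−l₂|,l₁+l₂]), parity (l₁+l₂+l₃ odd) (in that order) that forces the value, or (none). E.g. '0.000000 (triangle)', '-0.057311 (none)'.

Checks pass: Σm=0; 14 even; l₃=7∈[3,7].
(2·5+1)(2·2+1)(2·7+1) = 825
Δ: 0! 10! 4! / 15! → 1/15015
sum: t=0:+1/57600 = 1/57600
3j²(5 2 7; 0 0 0) = Δ·Π!·Σ² = 21/715  (sign -1)
sum: t=0:+1/725760 = 1/725760
3j²(5 2 7; 2 2 -4) = Δ·Π!·Σ² = 2/91  (sign -1)
combine: 4πI² = 825·21/715·2/91 = 90/169
take √, sign +1: I = 0.20586047
No selection rule forces the value: the integral is nonzero (none).

0.205860 (none)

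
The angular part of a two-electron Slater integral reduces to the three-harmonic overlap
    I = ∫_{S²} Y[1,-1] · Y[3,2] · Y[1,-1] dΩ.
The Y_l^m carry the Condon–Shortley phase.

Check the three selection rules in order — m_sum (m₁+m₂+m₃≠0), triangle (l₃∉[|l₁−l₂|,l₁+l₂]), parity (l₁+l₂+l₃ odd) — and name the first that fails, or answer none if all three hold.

Σmᵢ = 0  ✓
l₃∈[|l₁−l₂|,l₁+l₂]=[2,4] required, l₃=1 fails  ✗
Σlᵢ = 5 ⇒ odd

triangle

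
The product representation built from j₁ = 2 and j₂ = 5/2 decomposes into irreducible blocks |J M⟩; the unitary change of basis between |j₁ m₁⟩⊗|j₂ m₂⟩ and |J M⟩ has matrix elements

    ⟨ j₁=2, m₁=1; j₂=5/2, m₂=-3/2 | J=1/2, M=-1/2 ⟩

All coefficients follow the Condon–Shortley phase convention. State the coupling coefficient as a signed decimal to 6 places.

−√(4/15) = -0.516398

triangle: 4!*0!*1!/6! = 24/720
(j±m)!: 3!*1!*1!*4!*0!*1! = 144
prefactor² = (2J+1)*Δ*N² = 48/5
  k=1: −1/(1!*3!*0!*0!*0!*1!) = -1/6
Σ = -1/6  ⇒  CG² = 48/5*(-1/6)² = 4/15
CG = −√(4/15) = -0.516398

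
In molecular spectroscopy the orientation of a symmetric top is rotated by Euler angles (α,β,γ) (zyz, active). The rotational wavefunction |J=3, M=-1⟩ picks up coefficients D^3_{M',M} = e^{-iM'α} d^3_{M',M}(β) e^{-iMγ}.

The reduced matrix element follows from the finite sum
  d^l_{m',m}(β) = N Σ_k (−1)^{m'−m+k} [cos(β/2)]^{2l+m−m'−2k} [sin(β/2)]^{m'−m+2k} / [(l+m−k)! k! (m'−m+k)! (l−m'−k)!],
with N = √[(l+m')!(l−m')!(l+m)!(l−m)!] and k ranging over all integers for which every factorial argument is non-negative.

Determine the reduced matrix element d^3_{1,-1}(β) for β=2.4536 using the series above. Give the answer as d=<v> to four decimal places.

d^3_{1,-1}(β=2.4536) via the finite sum:
c=cos(2.453600/2)=0.337252, s=sin(2.453600/2)=0.941414; N=√[24·2·2·24]=48.000000
Admissible k: 0..2 (factorial args all ≥0)
  k=0: (−1)^2·48.0000/(8)·0.3373^4·0.9414^2 = +0.068791
  k=1: (−1)^3·48.0000/(6)·0.3373^2·0.9414^4 = -0.714698
  k=2: (−1)^4·48.0000/(48)·0.3373^0·0.9414^6 = +0.696122
d^3_{1,-1}(2.4536) = +0.068791 -0.714698 +0.696122 = +0.050215

d=0.0502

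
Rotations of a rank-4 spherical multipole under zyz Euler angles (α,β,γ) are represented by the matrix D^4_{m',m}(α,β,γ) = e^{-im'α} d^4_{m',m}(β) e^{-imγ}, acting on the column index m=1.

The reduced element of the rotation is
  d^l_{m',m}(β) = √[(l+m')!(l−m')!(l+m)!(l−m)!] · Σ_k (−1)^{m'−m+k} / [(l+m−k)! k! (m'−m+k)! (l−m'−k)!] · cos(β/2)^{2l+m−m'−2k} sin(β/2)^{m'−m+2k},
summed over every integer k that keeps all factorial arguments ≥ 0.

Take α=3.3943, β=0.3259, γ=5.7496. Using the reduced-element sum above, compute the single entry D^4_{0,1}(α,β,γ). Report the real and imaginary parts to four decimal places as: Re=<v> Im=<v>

First d^4_{0,1}(β=0.3259), then the phase factors e^{-i(0)α} and e^{-i(1)γ}:
With c≡cos(β/2)=0.986753 and s≡sin(β/2)=0.162230, N=[24·24·120·6]^{1/2}=643.987578
The bounds max(0,m−m')=1 and min(l+m,l−m')=4 give 4 terms
  k=1: (−1)^0·643.9876/(144)·0.9868^7·0.1622^1 = +0.660853
  k=2: (−1)^1·643.9876/(24)·0.9868^5·0.1622^3 = -0.107177
  k=3: (−1)^2·643.9876/(24)·0.9868^3·0.1622^5 = +0.002897
  k=4: (−1)^3·643.9876/(144)·0.9868^1·0.1622^7 = -0.000013
d^4_{0,1}(0.3259) = +0.660853 -0.107177 +0.002897 -0.000013 = +0.556560
Phases: e^{-i·(0)·3.3943}=+1.000000+0.000000i, e^{-i·(1)·5.7496}=+0.860989+0.508624i ⇒ D=+0.479192+0.283080i

Re=0.4792 Im=0.2831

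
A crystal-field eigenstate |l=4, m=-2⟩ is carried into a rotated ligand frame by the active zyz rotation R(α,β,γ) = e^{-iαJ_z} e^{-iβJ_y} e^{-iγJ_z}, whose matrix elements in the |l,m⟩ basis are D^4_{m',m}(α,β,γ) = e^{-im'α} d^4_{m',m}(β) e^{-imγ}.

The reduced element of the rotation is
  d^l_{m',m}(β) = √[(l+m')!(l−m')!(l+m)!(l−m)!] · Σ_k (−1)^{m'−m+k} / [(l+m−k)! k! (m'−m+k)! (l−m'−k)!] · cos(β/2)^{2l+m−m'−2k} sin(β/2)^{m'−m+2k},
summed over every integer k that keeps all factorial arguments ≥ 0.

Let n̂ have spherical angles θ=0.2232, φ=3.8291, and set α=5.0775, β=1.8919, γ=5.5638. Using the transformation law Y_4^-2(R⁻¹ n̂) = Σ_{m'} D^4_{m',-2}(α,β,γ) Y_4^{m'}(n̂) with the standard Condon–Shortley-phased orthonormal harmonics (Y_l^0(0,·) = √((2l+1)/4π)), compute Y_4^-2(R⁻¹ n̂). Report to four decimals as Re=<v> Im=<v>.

Re=0.0559 Im=0.1781

Need the full column D^4_{m',-2} for m'=−4..4 at α=5.0775, β=1.8919, γ=5.5638.
cos(β/2)=0.584973, sin(β/2)=0.811053
d^4_{-4,-2}: single k=2 term ⇒ +0.139473;  D = +0.139440+0.003023i
d^4_{-3,-2}: k∈[1..2] ⇒ +0.071132 -0.410214 = -0.339083;  D = -0.114178-0.319281i
d^4_{-2,-2}: k∈[0..2] ⇒ +0.013711 -0.316296 +0.760030 = +0.457445;  D = -0.347342+0.297675i
d^4_{-1,-2}: k∈[0..2] ⇒ -0.080656 +0.775232 -0.993500 = -0.298923;  D = +0.262739+0.142560i
d^4_{0,-2}: k∈[0..2] ⇒ +0.250054 -1.281826 +0.924034 = -0.107739;  D = -0.014183+0.106801i
d^4_{1,-2}: k∈[0..2] ⇒ -0.516821 +1.490250 -0.572950 = +0.400479;  D = +0.389649-0.092503i
d^4_{2,-2}: k∈[0..2] ⇒ +0.760030 -1.168821 +0.187238 = -0.221553;  D = -0.124768-0.183081i
d^4_{3,-2}: k∈[0..1] ⇒ -0.788566 +0.505294 = -0.283272;  D = +0.161694-0.232590i
d^4_{4,-2}: single k=0 term ⇒ +0.515401;  D = -0.500336-0.123702i
Y_4^{m'}(θ=0.2232,φ=3.8291) and Σ D·Y over m':
  (+0.1394+0.0030i)·(-0.0010-0.0004i)  (-0.1142-0.3193i)·(+0.0063+0.0117i)  (-0.3473+0.2977i)·(+0.0180-0.0909i)  (+0.2627+0.1426i)·(-0.2886+0.2370i)  (-0.0142+0.1068i)·(+0.6478+0.0000i)  (+0.3896-0.0925i)·(+0.2886+0.2370i)  (-0.1248-0.1831i)·(+0.0180+0.0909i)  (+0.1617-0.2326i)·(-0.0063+0.0117i)  (-0.5003-0.1237i)·(-0.0010+0.0004i)
Y_4^-2(R⁻¹ n̂) = +0.055907+0.178146i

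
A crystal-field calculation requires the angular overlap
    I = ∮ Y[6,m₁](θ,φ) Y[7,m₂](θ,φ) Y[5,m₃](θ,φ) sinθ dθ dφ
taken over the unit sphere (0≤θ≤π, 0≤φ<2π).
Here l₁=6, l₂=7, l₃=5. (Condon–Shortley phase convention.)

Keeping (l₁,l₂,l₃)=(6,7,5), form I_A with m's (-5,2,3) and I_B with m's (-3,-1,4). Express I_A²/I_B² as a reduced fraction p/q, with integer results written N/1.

55/49

l's match ⇒ only the (l;m) 3-j factors differ between A and B.
A: triangle coeff Δ(6,7,5) = 1/174594420; Σ_t [7,8]: t=7:−1/5806080 t=8:+1/29030400 = -1/7257600; (3j)²=64/4199 [(6 7 5; -5 2 3)], sign=-1
B: triangle coeff Δ(6,7,5) = 1/174594420; Σ_t [5,6]: t=5:−1/2073600 t=6:+1/6220800 = -1/3110400; (3j)²=3136/230945 [(6 7 5; -3 -1 4)], sign=+1
I_A²/I_B² = (64/4199)/(3136/230945) = 55/49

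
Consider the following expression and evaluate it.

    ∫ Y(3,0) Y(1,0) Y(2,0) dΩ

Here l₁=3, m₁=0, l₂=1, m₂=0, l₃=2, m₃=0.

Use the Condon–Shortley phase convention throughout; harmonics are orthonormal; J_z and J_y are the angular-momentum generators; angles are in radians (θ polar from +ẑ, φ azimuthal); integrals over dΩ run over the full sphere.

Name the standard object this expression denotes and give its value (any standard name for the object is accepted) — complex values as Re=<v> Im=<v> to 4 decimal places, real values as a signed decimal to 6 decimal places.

Gaunt coefficient, +0.247767

This is a Gaunt coefficient — the integral of a triple product of spherical harmonics over the sphere.
m-sum 0 ✓  L=6 even ✓  2≤2≤4 ✓
Π(2lᵢ+1) = 7×3×5 = 105
triangle coeff Δ(3,1,2) = 1/105
Σ_t [1,1]: t=1:−1/4 = -1/4
(3j)²=3/35 [(3 1 2; 0 0 0)], sign=-1
(m-triple is (0,0,0) — same symbol as above.)
⇒ 4πI² = 27/35
I = (+1)√(27/35/(4π)) = 0.24776670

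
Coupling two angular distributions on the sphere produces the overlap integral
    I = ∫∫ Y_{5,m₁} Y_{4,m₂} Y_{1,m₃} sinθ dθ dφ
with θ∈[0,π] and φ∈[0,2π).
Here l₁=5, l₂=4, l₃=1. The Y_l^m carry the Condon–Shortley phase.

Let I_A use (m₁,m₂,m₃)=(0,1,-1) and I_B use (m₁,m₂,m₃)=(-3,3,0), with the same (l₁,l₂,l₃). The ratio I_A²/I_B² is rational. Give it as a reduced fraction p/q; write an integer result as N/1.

Shared (l₁,l₂,l₃)=(5,4,1): N and (l;000)² cancel in I_A²/I_B².
A: Δ = 8!·2!·0!/11! = 1/495; Racah Σ t=5..5: t=5:−1/1440 = -1/1440; ⇒ 3j(5 4 1; 0 1 -1)² = 2/99, sgn -1
B: Δ = 8!·2!·0!/11! = 1/495; Racah Σ t=7..7: t=7:−1/5040 = -1/5040; ⇒ 3j(5 4 1; -3 3 0)² = 16/495, sgn +1
I_A²/I_B² = (2/99)/(16/495) = 5/8

5/8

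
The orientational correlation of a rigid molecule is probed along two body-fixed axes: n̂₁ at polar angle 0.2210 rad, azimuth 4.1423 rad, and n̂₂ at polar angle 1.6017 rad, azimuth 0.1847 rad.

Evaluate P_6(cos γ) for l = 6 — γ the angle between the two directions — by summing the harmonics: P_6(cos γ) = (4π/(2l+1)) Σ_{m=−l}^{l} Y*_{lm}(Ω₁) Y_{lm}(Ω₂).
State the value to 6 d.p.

Term-by-term m-sum for l=6 (normalisation 4π/13 = 0.966644):
  term(m=-6) = (0.000005, -0.000025)   from Y*(Ω₁)=(0.000052, -0.000015), Y(Ω₂)=(0.214971, -0.431073)
  term(m=-5) = (-0.000025, -0.000034)   from Y*(Ω₁)=(-0.000237, 0.000792), Y(Ω₂)=(-0.031107, 0.041150)
  term(m=-4) = (0.002729, 0.000336)   from Y*(Ω₁)=(-0.005083, -0.005919), Y(Ω₂)=(-0.260492, 0.237280)
  term(m=-3) = (0.002311, -0.001921)   from Y*(Ω₁)=(0.049530, -0.006953), Y(Ω₂)=(0.051094, -0.031615)
  term(m=-2) = (-0.004216, 0.068787)   from Y*(Ω₁)=(-0.089955, 0.195823), Y(Ω₂)=(0.298230, -0.115467)
  term(m=-1) = (0.024233, 0.025764)   from Y*(Ω₁)=(-0.301795, -0.470750), Y(Ω₂)=(-0.062177, 0.011617)
  term(m=+0) = (-0.173748, 0.000000)   from Y*(Ω₁)=(0.557792, -0.000000), Y(Ω₂)=(-0.311492, 0.000000)
  term(m=+1) = (0.024233, -0.025764)   from Y*(Ω₁)=(0.301795, -0.470750), Y(Ω₂)=(0.062177, 0.011617)
  term(m=+2) = (-0.004216, -0.068787)   from Y*(Ω₁)=(-0.089955, -0.195823), Y(Ω₂)=(0.298230, 0.115467)
  term(m=+3) = (0.002311, 0.001921)   from Y*(Ω₁)=(-0.049530, -0.006953), Y(Ω₂)=(-0.051094, -0.031615)
  term(m=+4) = (0.002729, -0.000336)   from Y*(Ω₁)=(-0.005083, 0.005919), Y(Ω₂)=(-0.260492, -0.237280)
  term(m=+5) = (-0.000025, 0.000034)   from Y*(Ω₁)=(0.000237, 0.000792), Y(Ω₂)=(0.031107, 0.041150)
  term(m=+6) = (0.000005, 0.000025)   from Y*(Ω₁)=(0.000052, 0.000015), Y(Ω₂)=(0.214971, 0.431073)
Total Σ_m = (-0.123676, -0.000000). Multiply by 0.966644: (-0.119550, -0.000000). P_6(cos γ) = -0.119550

-0.119550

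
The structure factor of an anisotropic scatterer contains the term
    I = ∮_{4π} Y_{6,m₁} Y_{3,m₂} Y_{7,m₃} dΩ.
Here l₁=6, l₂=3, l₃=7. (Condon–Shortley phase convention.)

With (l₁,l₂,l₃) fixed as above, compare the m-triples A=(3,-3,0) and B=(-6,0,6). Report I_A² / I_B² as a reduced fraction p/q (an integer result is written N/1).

525/1573

l's match ⇒ only the (l;m) 3-j factors differ between A and B.
A: triangle coeff Δ(6,3,7) = 1/2042040; Σ_t [0,0]: t=0:+1/1451520 = 1/1451520; (3j)²=45/4862 [(6 3 7; 3 -3 0)], sign=-1
B: triangle coeff Δ(6,3,7) = 1/2042040; Σ_t [2,2]: t=2:+1/43545600 = 1/43545600; (3j)²=33/1190 [(6 3 7; -6 0 6)], sign=-1
I_A²/I_B² = (45/4862)/(33/1190) = 525/1573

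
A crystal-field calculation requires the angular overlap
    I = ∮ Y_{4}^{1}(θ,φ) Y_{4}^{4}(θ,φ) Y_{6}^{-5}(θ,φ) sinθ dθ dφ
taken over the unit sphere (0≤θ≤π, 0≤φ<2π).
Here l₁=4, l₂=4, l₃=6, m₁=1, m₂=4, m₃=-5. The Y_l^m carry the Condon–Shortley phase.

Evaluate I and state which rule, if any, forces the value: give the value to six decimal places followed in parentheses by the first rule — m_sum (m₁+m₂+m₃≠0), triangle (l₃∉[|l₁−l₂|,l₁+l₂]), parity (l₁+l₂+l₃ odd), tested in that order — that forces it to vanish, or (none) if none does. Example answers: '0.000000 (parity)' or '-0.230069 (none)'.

Rules hold: Σm=0, L=14 even, 0≤6≤8.
N = 9·9·13 = 1053
Δ = 2!·6!·6!/15! = 1/1261260
Racah Σ t=0..2: t=0:+1/4608 t=1:−1/1296 t=2:+1/4608 = -7/20736
⇒ 3j(4 4 6; 0 0 0)² = 20/1287, sgn -1
Racah Σ t=2..2: t=2:+1/172800 = 1/172800
⇒ 3j(4 4 6; 1 4 -5)² = 2/65, sgn -1
4πI² = N·(3j₀)²·(3jₘ)² = 72/143
I = +1·√(0.503497/4π) = 0.20016738
No selection rule forces the value: the integral is nonzero (none).

0.200167 (none)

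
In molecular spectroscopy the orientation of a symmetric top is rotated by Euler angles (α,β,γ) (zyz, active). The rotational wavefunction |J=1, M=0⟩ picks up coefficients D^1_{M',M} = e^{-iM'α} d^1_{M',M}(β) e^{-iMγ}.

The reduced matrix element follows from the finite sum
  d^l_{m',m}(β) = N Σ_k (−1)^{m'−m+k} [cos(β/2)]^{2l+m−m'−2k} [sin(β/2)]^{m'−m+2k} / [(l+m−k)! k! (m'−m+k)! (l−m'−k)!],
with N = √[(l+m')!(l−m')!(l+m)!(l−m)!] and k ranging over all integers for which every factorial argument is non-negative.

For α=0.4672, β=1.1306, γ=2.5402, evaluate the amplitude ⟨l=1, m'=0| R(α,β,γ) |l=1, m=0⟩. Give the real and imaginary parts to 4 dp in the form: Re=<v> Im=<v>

Re=0.4261 Im=0.0000

First d^1_{0,0}(β=1.1306), then the phase factors e^{-i(0)α} and e^{-i(0)γ}:
c=cos(1.130600/2)=0.844428, s=sin(1.130600/2)=0.535669; N=√[1·1·1·1]=1.000000
The bounds max(0,m−m')=0 and min(l+m,l−m')=1 give 2 terms
  k=0: (−1)^0·1.0000/(1)·0.8444^2·0.5357^0 = +0.713059
  k=1: (−1)^1·1.0000/(1)·0.8444^0·0.5357^2 = -0.286941
d^1_{0,0}(1.1306) = +0.713059 -0.286941 = +0.426117
Phases: e^{-i·(0)·0.4672}=+1.000000+0.000000i, e^{-i·(0)·2.5402}=+1.000000+0.000000i ⇒ D=+0.426117+0.000000i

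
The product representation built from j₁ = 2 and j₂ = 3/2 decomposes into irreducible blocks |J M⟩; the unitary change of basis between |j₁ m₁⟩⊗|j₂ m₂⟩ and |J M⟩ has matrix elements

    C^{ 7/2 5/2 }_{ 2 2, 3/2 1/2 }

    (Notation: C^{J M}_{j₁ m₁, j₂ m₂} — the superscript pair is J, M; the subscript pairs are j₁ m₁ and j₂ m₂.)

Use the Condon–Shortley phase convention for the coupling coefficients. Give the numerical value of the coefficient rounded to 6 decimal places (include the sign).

triangle: 0!*4!*3!/8! = 144/40320
(j±m)!: 4!*0!*2!*1!*6!*1! = 34560
prefactor² = (2J+1)*Δ*N² = 6912/7
  k=0: +1/(0!*0!*0!*2!*4!*1!) = 1/48
Σ = 1/48  ⇒  CG² = 6912/7*(1/48)² = 3/7
CG = +√(3/7) = +0.654654

+√(3/7) ≈ +0.654654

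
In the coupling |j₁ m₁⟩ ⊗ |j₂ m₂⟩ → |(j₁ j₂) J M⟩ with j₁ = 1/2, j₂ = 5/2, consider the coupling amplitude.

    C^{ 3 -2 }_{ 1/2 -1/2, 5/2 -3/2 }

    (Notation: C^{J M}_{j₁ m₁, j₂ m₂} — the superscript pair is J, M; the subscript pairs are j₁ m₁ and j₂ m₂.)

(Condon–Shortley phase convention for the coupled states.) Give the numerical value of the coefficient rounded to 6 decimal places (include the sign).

+0.912871  (= +√(5/6))

√[7·0!1!5!/7! · 0!1!1!4!1!5!] = √(480)
  +(−1)^0/∏(0,0,1,1,0,4)! = 1/24  (running 1/24)
⟨..|..⟩ = √(480)·(1/24) = +0.912871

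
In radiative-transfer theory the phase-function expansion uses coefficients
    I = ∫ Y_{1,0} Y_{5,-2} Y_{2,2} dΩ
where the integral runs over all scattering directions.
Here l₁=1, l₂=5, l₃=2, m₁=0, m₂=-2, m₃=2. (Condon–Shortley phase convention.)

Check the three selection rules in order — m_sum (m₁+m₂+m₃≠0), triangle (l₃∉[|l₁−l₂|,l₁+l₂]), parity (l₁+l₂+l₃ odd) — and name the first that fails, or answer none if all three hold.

triangle

m₁+m₂+m₃ = 0 − 2 + 2 = 0  ✓
triangle: need |l₁−l₂| ≤ l₃ ≤ l₁+l₂ = [4,6]; l₃=2 is outside  ✗
parity: l₁+l₂+l₃ = 8 is even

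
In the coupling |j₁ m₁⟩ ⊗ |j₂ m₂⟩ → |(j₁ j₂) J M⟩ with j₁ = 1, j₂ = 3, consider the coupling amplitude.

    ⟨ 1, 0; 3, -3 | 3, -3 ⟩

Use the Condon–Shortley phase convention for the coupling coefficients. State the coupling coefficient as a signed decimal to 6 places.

√[7·1!1!5!/8! · 1!1!0!6!0!6!] = √(10800)
  +(−1)^0/∏(0,1,1,0,0,5)! = 1/120  (running 1/120)
⟨..|..⟩ = √(10800)·(1/120) = +0.866025

+√(3/4) = +0.866025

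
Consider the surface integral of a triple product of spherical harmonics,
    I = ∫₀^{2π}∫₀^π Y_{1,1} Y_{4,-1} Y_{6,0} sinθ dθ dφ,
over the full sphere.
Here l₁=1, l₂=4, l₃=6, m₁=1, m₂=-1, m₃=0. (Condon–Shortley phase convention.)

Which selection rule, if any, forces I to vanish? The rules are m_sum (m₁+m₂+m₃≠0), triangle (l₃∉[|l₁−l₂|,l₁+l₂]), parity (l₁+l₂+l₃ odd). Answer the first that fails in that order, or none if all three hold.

triangle

m₁+m₂+m₃ = 1 − 1 + 0 = 0  ✓
triangle: need |l₁−l₂| ≤ l₃ ≤ l₁+l₂ = [3,5]; l₃=6 is outside  ✗
parity: l₁+l₂+l₃ = 11 is odd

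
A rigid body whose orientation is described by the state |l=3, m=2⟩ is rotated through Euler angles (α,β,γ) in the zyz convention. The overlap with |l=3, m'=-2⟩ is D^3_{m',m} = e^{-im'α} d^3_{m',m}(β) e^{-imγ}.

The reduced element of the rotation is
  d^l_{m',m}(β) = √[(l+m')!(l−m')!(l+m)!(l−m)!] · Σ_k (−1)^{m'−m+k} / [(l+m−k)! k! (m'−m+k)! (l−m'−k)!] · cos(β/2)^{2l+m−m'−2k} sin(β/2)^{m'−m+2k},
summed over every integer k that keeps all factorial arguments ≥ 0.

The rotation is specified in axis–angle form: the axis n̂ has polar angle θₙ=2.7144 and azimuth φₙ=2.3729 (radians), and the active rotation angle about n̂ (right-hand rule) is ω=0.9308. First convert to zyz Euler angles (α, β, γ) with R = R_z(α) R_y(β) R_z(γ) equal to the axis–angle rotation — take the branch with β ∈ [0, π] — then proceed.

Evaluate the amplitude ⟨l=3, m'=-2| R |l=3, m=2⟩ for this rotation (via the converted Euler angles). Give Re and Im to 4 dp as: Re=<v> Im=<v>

Re=-0.0057 Im=-0.0004

Axis–angle → zyz. n̂ = (sinθₙcosφₙ, sinθₙsinφₙ, cosθₙ) = (-0.297820, +0.288032, -0.910132), ω = 0.9308.
R = I cosω + sinω [n̂]ₓ + (1−cosω) n̂n̂ᵀ gives
  R = [+0.632920, +0.695462, +0.340213; -0.764569, +0.630610, +0.133286; -0.121847, -0.344475, +0.930855]
β = atan2(√(R₁₃²+R₂₃²), R₃₃) = 0.374052; α = atan2(R₂₃, R₁₃) mod 2π = 0.373393; γ = atan2(R₃₂, −R₃₁) mod 2π = 5.052371
First d^3_{-2,2}(β=0.3741), then the phase factors e^{-i(-2)α} and e^{-i(2)γ}:
c=cos(0.374052/2)=0.982562, s=sin(0.374052/2)=0.185937; N=√[1·120·120·1]=120.000000
The bounds max(0,m−m')=4 and min(l+m,l−m')=5 give 2 terms
  k=4: (−1)^0·120.0000/(24)·0.9826^2·0.1859^4 = +0.005770
  k=5: (−1)^1·120.0000/(120)·0.9826^0·0.1859^6 = -0.000041
d^3_{-2,2}(0.3741) = +0.005770 -0.000041 = +0.005728
Attach z-rotation phases: D = e^{-i(-2)(0.3734)}·(+0.005728)·e^{-i(2)(5.0524)} = -0.005716-0.000383i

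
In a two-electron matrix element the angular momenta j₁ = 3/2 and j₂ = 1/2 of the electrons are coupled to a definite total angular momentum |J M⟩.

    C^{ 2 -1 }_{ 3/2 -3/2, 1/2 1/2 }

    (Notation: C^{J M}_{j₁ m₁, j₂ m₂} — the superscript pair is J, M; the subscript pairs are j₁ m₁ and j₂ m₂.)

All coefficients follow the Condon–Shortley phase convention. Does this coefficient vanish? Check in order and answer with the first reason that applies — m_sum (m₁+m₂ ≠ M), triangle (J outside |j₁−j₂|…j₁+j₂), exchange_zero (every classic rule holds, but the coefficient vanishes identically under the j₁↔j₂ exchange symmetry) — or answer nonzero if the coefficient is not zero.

m-sum: m₁+m₂ = -3/2+1/2 = -1, M = -1  ✓
triangle: |j₁−j₂| = 1 ≤ J = 2 ≤ j₁+j₂ = 2  ✓
exchange: j₁≠j₂ or m₁≠m₂ — the exchange symmetry imposes no constraint here
value check: CG = +√(1/4) = +0.500000 ≠ 0

nonzero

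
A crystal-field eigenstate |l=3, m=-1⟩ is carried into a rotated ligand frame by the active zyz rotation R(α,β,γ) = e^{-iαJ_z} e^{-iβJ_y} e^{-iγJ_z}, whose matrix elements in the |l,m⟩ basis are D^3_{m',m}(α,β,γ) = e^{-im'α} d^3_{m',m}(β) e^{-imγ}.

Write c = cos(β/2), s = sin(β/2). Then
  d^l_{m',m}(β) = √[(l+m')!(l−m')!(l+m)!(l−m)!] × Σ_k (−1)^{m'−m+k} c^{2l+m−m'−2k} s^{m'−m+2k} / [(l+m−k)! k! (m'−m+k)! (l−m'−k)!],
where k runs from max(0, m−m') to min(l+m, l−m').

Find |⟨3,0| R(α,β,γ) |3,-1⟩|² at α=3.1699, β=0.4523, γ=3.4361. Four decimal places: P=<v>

P=0.3321

First d^3_{0,-1}(β=0.4523), then the phase factors e^{-i(0)α} and e^{-i(-1)γ}:
c=cos(0.452300/2)=0.974537, s=sin(0.452300/2)=0.224227; N=√[6·6·2·24]=41.569219
The bounds max(0,m−m')=0 and min(l+m,l−m')=2 give 3 terms
  k=0: (−1)^1·41.5692/(12)·0.9745^5·0.2242^1 = -0.682764
  k=1: (−1)^2·41.5692/(4)·0.9745^3·0.2242^3 = +0.108436
  k=2: (−1)^3·41.5692/(12)·0.9745^1·0.2242^5 = -0.001914
d^3_{0,-1}(0.4523) = -0.682764 +0.108436 -0.001914 = -0.576242
|D^3_{0,-1}|² = |d^3_{0,-1}(β)|² = (-0.576242)² = 0.332054 (the z-rotation phases have unit modulus)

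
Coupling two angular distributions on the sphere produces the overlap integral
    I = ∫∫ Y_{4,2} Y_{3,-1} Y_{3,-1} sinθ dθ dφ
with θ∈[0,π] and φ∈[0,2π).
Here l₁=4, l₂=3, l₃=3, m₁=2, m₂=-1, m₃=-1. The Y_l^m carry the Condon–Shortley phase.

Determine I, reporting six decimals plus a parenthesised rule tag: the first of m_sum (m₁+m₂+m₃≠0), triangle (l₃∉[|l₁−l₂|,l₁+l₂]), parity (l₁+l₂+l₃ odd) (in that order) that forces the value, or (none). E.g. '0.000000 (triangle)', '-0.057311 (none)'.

Checks pass: Σm=0; 10 even; l₃=3∈[1,7].
(2·4+1)(2·3+1)(2·3+1) = 441
Δ: 4! 4! 2! / 11! → 1/34650
sum: t=1:−1/72 t=2:+1/16 t=3:−1/72 = 5/144
3j²(4 3 3; 0 0 0) = Δ·Π!·Σ² = 2/77  (sign -1)
sum: t=0:+1/192 t=1:−1/36 t=2:+1/192 = -5/288
3j²(4 3 3; 2 -1 -1) = Δ·Π!·Σ² = 20/693  (sign -1)
combine: 4πI² = 441·2/77·20/693 = 40/121
take √, sign +1: I = 0.16219310
No selection rule forces the value: the integral is nonzero (none).

0.162193 (none)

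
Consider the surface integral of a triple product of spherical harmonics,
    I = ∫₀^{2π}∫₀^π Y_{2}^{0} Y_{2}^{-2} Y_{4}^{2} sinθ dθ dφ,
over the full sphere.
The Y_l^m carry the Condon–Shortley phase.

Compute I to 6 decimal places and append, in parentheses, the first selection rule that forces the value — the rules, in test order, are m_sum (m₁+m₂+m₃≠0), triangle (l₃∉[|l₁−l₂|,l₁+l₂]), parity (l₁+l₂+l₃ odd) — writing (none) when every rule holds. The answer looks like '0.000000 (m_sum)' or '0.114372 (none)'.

m-sum 0 ✓  L=8 even ✓  0≤4≤4 ✓
Π(2lᵢ+1) = 5×5×9 = 225
triangle coeff Δ(2,2,4) = 1/630
Σ_t [0,0]: t=0:+1/16 = 1/16
(3j)²=2/35 [(2 2 4; 0 0 0)], sign=+1
Σ_t [0,0]: t=0:+1/96 = 1/96
(3j)²=1/42 [(2 2 4; 0 -2 2)], sign=+1
⇒ 4πI² = 15/49
I = (+1)√(15/49/(4π)) = 0.15607835
No selection rule forces the value: the integral is nonzero (none).

0.156078 (none)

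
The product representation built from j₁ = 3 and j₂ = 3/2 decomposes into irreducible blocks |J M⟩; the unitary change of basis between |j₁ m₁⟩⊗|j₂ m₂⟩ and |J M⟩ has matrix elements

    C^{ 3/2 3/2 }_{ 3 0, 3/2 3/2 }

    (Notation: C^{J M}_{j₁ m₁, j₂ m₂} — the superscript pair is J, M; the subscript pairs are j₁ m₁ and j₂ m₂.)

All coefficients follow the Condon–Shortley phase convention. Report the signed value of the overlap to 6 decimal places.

j₁+j₂−J=3  J+j₁−j₂=3  J−j₁+j₂=0  j₁+j₂+J+1=7
(j₁±m₁, j₂±m₂, J±M) = (3,3,3,0,3,0)
P² = 1296/35
sum k=3..3:
  [3] −1/36 = -1/36
S = -1/36
C² = P²·S² = 1/35 ; C = -0.169031

−√(1/35) = -0.169031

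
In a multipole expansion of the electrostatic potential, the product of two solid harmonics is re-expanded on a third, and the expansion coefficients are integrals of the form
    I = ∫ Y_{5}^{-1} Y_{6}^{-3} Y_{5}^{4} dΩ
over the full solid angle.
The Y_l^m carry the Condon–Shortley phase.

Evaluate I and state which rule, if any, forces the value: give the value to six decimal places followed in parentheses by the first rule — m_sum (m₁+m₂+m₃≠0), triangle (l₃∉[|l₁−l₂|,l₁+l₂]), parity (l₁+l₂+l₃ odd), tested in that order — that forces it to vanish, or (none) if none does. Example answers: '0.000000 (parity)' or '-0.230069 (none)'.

Checks pass: Σm=0; 16 even; l₃=5∈[1,11].
(2·5+1)(2·6+1)(2·5+1) = 1573
Δ: 6! 4! 6! / 17! → 1/28588560
sum: t=1:−1/345600 t=2:+1/13824 t=3:−1/5184 t=4:+1/13824 t=5:−1/345600 = -7/129600
3j²(5 6 5; 0 0 0) = Δ·Π!·Σ² = 80/7293  (sign +1)
sum: t=2:+1/138240 t=3:−1/155520 = 1/1244160
3j²(5 6 5; -1 -3 4) = Δ·Π!·Σ² = 3/9724  (sign -1)
combine: 4πI² = 1573·80/7293·3/9724 = 20/3757
take √, sign -1: I = -0.02058209
No selection rule forces the value: the integral is nonzero (none).

-0.020582 (none)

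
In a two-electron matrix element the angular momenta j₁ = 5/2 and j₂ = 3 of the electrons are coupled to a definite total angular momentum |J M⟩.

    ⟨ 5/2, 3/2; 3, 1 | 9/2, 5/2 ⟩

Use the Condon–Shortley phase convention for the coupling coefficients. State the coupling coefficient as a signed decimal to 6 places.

+0.317821  (= +√(10/99))

j₁+j₂−J=1  J+j₁−j₂=4  J−j₁+j₂=5  j₁+j₂+J+1=11
(j₁±m₁, j₂±m₂, J±M) = (4,1,4,2,7,2)
P² = 92160/11
sum k=0..1:
  [0] +1/144 = 1/144
  [1] −1/288 = -1/288
S = 1/288
C² = P²·S² = 10/99 ; C = +0.317821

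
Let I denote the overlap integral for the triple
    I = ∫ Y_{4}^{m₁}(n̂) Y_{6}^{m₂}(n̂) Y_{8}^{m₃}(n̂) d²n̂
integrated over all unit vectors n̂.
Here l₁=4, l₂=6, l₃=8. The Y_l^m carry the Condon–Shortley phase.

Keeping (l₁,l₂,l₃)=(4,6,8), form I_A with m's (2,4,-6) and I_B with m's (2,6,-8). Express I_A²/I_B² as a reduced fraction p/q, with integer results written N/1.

Same 4,6,8: normalisation and zero-m 3j drop out of the ratio.
A: Δ: 2! 6! 10! / 19! → 1/23279256; sum: t=0:+1/348364800 t=1:−1/43545600 t=2:+1/116121600 = -1/87091200; 3j²(4 6 8; 2 4 -6) = Δ·Π!·Σ² = 10/969  (sign -1)
B: Δ: 2! 6! 10! / 19! → 1/23279256; sum: t=2:+1/5225472000 = 1/5225472000; 3j²(4 6 8; 2 6 -8) = Δ·Π!·Σ² = 22/969  (sign +1)
I_A²/I_B² = (10/969)/(22/969) = 5/11

5/11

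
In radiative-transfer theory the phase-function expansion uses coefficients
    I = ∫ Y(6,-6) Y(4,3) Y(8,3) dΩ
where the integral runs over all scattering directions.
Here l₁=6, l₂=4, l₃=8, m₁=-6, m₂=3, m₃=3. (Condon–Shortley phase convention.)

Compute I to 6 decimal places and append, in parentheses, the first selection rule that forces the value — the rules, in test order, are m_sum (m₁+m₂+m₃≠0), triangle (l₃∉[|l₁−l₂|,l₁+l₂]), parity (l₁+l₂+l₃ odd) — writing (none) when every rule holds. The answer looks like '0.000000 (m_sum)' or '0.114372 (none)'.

0.033632 (none)

m-sum 0 ✓  L=18 even ✓  2≤8≤10 ✓
Π(2lᵢ+1) = 13×9×17 = 1989
triangle coeff Δ(6,4,8) = 1/23279256
Σ_t [0,2]: t=0:+1/1658880 t=1:−1/518400 t=2:+1/1658880 = -1/1382400
(3j)²=504/46189 [(6 4 8; 0 0 0)], sign=-1
Σ_t [2,2]: t=2:+1/870912000 = 1/870912000
(3j)²=11/16796 [(6 4 8; -6 3 3)], sign=-1
⇒ 4πI² = 1134/79781
I = (+1)√(1134/79781/(4π)) = 0.03363194
No selection rule forces the value: the integral is nonzero (none).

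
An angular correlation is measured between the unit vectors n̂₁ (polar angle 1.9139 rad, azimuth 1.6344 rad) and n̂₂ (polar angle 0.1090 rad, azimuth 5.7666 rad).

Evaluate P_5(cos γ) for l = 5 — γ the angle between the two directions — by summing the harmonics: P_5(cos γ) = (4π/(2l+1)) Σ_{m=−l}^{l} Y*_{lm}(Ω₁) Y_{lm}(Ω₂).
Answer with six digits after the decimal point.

Expand P_5 via completeness: Σ_{m} conj(Y_{5,m}) at Ω₁ times Y_{5,m} at Ω₂ —
  m=-5: Y*=-0.107485+0.326511i  Y=-0.000006+0.000004i  product -0.000001-0.000002i
  m=-4: Y*=-0.375821-0.097732i  Y=-0.000097+0.000180i  product +0.000054-0.000058i
  m=-3: Y*=+0.001017-0.005263i  Y=+0.000074+0.003515i  product +0.000019+0.000003i
  m=-2: Y*=-0.331252-0.042366i  Y=+0.020057+0.033641i  product -0.005219-0.011993i
  m=-1: Y*=+0.006047-0.094951i  Y=+0.232412+0.132018i  product +0.013941-0.021269i
  m=+0: Y*=-0.310216-0.000000i  Y=+0.854032+0.000000i  product -0.264934-0.000000i
  m=+1: Y*=-0.006047-0.094951i  Y=-0.232412+0.132018i  product +0.013941+0.021269i
  m=+2: Y*=-0.331252+0.042366i  Y=+0.020057-0.033641i  product -0.005219+0.011993i
  m=+3: Y*=-0.001017-0.005263i  Y=-0.000074+0.003515i  product +0.000019-0.000003i
  m=+4: Y*=-0.375821+0.097732i  Y=-0.000097-0.000180i  product +0.000054+0.000058i
  m=+5: Y*=+0.107485+0.326511i  Y=+0.000006+0.000004i  product -0.000001+0.000002i
Total Σ_m = -0.247346+0.000000i. Multiply by 1.142397: -0.282567+0.000000i. P_5(cos γ) = -0.282567

-0.282567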